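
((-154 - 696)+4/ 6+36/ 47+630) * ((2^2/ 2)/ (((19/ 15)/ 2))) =-32440/ 47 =-690.21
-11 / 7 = -1.57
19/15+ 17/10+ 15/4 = 403/60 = 6.72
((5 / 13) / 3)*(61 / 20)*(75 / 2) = 1525 / 104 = 14.66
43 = 43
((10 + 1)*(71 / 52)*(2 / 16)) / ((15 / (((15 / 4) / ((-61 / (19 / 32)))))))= -14839 / 3248128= -0.00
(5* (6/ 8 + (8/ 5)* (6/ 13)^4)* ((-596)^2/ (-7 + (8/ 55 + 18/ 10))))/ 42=-191252623595/ 27789853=-6882.10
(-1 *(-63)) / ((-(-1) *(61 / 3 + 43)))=189 / 190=0.99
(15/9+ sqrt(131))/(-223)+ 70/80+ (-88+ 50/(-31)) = -88.80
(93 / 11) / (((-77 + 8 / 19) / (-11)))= 589 / 485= 1.21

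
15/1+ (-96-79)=-160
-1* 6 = -6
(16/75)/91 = 16/6825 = 0.00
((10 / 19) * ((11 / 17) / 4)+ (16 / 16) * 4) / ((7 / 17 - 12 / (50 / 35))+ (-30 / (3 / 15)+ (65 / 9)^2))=-82215 / 2129824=-0.04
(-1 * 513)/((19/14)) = -378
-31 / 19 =-1.63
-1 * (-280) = 280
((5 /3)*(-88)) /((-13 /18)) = 2640 /13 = 203.08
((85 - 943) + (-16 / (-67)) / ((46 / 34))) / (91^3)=-1321906 / 1161252911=-0.00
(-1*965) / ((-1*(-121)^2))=965 / 14641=0.07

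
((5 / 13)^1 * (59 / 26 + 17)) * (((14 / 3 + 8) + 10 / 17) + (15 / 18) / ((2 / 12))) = 777385 / 5746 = 135.29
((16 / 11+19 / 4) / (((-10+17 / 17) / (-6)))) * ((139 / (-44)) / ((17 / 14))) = -88543 / 8228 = -10.76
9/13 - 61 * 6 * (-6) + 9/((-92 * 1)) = 2627127/1196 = 2196.59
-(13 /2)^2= -169 /4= -42.25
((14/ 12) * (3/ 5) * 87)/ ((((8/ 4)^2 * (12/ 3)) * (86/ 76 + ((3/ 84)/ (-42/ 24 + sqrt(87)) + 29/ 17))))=279221849067/ 208206909808 - 26162031 * sqrt(87)/ 130129318630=1.34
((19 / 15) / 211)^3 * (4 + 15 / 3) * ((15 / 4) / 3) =6859 / 2818179300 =0.00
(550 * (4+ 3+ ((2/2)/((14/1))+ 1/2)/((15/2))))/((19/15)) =408650/133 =3072.56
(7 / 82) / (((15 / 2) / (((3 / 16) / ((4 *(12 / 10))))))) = 7 / 15744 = 0.00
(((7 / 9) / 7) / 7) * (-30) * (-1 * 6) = 20 / 7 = 2.86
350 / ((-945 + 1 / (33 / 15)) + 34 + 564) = -1925 / 1906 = -1.01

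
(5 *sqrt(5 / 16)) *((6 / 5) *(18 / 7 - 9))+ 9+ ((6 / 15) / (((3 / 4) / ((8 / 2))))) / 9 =1247 / 135 - 135 *sqrt(5) / 14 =-12.33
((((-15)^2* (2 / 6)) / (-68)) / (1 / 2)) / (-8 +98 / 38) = 1425 / 3502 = 0.41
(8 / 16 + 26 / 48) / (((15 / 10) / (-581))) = -14525 / 36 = -403.47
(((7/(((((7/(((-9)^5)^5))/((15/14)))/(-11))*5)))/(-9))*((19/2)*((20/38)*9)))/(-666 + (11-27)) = 10768469815377788831553735/868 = 12406071215873028607780.80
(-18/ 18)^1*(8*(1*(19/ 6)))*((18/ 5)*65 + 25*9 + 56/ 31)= -1085660/ 93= -11673.76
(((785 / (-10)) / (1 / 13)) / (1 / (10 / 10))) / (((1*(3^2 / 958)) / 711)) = -77233481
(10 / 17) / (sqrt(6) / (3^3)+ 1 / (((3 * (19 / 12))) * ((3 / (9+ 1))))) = 307800 / 361063 - 16245 * sqrt(6) / 361063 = 0.74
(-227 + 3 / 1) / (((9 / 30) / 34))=-76160 / 3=-25386.67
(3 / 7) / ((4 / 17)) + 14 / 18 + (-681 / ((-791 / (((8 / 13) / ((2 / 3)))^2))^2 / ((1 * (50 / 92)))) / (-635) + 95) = 183403121520216125 / 1879145611011396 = 97.60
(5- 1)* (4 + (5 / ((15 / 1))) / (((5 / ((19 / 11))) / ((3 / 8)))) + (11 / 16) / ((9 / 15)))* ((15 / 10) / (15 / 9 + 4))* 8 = 41097 / 935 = 43.95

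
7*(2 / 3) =14 / 3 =4.67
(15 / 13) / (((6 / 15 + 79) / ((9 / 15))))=45 / 5161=0.01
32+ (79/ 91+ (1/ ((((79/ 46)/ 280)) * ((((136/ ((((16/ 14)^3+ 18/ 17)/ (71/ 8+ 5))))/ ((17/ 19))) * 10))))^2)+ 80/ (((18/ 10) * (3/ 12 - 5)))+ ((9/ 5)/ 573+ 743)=20366771067449742838499/ 26570612104571914015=766.51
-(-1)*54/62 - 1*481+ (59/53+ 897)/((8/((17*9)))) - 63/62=54860657/3286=16695.27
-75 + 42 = -33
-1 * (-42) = 42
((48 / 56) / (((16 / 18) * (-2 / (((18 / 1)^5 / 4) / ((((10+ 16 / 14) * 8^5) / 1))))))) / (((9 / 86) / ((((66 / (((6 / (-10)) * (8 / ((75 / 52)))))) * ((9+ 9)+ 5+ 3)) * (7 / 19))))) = 73316714625 / 64749568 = 1132.31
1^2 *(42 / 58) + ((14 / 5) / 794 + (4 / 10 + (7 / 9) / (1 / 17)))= 14.35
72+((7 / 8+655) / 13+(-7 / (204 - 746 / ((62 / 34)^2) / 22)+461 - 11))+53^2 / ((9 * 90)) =49693405979801 / 86290696440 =575.88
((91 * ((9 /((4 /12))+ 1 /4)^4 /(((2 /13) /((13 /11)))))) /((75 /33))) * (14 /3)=15196099506133 /19200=791463515.94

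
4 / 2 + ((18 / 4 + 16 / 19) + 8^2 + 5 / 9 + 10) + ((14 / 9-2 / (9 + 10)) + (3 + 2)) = 88.35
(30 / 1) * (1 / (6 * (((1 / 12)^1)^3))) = 8640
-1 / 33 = -0.03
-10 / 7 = -1.43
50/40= 5/4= 1.25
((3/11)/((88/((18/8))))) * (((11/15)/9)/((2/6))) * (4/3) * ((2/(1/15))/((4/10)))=15/88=0.17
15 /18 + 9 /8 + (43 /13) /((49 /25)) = 55739 /15288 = 3.65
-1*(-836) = 836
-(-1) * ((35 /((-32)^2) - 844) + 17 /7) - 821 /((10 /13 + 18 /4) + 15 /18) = -118940091 /121856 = -976.07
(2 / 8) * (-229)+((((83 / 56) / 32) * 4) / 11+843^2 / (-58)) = -1759218441 / 142912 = -12309.80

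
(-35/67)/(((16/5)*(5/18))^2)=-2835/4288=-0.66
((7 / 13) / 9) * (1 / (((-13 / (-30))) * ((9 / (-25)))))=-1750 / 4563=-0.38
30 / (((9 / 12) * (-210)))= -4 / 21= -0.19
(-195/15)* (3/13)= -3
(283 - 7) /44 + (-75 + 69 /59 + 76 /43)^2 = 368114874197 /70800059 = 5199.36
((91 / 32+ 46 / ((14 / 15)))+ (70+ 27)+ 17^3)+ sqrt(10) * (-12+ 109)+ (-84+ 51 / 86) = 97 * sqrt(10)+ 47955055 / 9632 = 5285.46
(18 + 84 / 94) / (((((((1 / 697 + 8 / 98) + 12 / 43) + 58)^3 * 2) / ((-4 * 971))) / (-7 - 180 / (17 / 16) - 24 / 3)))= 111918078909446340743230480 / 3288068449778248055992407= 34.04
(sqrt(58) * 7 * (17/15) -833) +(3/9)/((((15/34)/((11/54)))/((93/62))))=-674543/810 +119 * sqrt(58)/15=-772.35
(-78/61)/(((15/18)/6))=-2808/305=-9.21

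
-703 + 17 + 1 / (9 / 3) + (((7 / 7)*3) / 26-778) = -114157 / 78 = -1463.55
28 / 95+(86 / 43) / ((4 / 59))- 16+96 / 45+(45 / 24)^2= 354653 / 18240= 19.44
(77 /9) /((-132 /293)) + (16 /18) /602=-617303 /32508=-18.99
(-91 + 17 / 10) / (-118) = 893 / 1180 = 0.76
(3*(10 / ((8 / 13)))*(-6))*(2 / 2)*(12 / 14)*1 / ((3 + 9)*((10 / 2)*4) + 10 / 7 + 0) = -27 / 26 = -1.04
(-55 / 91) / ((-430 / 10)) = 0.01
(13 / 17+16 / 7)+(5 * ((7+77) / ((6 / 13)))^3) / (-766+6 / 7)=-482827721 / 12257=-39392.00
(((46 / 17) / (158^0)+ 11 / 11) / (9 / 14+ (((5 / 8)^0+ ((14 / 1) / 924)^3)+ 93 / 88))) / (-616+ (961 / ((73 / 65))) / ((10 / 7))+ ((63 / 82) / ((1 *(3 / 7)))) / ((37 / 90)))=-91171293444 / 840835787135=-0.11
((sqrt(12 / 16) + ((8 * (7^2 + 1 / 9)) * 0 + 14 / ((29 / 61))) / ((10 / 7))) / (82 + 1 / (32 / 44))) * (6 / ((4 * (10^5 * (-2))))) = -8967 / 4835750000-3 * sqrt(3) / 66700000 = -0.00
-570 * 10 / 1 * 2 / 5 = -2280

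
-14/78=-7/39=-0.18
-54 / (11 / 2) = -108 / 11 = -9.82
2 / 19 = 0.11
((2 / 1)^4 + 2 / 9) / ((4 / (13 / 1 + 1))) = 511 / 9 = 56.78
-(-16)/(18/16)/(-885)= -0.02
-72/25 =-2.88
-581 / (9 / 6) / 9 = -1162 / 27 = -43.04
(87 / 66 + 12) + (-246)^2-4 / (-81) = 107863333 / 1782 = 60529.37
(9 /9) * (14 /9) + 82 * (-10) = -7366 /9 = -818.44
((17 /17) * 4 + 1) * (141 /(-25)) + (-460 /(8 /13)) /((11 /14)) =-53876 /55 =-979.56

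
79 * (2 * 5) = 790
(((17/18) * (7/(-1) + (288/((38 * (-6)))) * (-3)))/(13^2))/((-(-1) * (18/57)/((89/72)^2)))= -8214077/94618368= -0.09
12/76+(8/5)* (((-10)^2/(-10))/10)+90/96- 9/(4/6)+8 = -6.00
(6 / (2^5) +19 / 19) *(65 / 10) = 7.72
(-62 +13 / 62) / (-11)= 3831 / 682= 5.62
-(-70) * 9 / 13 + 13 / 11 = 7099 / 143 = 49.64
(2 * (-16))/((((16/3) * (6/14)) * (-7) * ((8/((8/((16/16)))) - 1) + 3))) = 2/3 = 0.67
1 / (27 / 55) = 55 / 27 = 2.04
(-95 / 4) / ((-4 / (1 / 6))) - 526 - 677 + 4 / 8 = -115345 / 96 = -1201.51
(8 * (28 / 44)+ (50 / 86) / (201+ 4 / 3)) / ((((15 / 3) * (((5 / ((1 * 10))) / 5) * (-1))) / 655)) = -1915850110 / 287111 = -6672.86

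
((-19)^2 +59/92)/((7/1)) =4753/92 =51.66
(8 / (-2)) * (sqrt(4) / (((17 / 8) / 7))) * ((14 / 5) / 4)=-18.45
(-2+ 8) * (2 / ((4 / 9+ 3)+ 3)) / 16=27 / 232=0.12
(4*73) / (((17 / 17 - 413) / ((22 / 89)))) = -1606 / 9167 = -0.18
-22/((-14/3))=33/7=4.71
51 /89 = 0.57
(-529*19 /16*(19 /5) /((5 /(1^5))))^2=36469158961 /160000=227932.24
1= 1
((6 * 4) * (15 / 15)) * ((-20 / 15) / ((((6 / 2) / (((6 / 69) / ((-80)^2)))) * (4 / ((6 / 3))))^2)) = -1 / 6094080000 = -0.00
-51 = -51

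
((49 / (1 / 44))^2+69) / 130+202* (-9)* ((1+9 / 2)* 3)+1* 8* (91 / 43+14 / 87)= 562020371 / 97266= 5778.18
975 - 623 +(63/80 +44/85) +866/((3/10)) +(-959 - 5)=1857193/816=2275.97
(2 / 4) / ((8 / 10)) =5 / 8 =0.62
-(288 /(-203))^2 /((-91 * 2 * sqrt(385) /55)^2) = -0.00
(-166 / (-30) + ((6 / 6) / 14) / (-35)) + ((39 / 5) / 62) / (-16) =4027243 / 729120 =5.52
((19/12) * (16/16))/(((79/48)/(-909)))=-69084/79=-874.48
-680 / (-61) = 680 / 61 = 11.15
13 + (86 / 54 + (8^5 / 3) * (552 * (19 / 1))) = 114556942.59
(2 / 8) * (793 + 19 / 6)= 199.04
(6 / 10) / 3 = 1 / 5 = 0.20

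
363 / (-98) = -3.70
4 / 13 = 0.31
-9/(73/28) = -252/73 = -3.45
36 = 36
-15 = -15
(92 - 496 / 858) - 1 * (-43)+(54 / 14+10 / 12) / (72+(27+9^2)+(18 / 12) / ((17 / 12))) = 2485465271 / 18486468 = 134.45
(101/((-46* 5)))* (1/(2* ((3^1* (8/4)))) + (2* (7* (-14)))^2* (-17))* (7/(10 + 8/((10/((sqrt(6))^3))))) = -138516553525/263856 + 5540662141* sqrt(6)/21988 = 92266.19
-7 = -7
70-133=-63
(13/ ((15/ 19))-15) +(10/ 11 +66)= 11282/ 165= 68.38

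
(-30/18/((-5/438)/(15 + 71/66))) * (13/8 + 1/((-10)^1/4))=3795197/1320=2875.15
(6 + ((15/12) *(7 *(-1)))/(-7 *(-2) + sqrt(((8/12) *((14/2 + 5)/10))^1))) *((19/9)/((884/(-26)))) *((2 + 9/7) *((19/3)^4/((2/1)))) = -597237554899/677351808 - 284751385 *sqrt(5)/96764544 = -888.30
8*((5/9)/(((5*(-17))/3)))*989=-7912/51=-155.14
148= 148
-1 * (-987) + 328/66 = 32735/33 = 991.97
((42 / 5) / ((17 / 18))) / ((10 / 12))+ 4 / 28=32177 / 2975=10.82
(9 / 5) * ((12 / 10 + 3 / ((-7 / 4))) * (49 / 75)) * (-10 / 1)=756 / 125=6.05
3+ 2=5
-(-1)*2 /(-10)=-1 /5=-0.20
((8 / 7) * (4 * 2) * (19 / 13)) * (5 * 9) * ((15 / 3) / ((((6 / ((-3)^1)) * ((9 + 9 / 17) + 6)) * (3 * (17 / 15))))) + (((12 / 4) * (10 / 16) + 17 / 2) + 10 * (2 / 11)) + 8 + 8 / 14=-61717 / 8008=-7.71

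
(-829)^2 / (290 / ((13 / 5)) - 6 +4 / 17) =151880261 / 23376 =6497.27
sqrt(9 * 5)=3 * sqrt(5)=6.71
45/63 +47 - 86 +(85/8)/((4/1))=-7981/224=-35.63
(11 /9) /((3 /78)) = 286 /9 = 31.78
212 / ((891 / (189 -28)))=34132 / 891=38.31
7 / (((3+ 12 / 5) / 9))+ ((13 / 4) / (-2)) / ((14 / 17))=9.69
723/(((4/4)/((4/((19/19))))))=2892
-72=-72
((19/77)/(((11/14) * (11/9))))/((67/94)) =32148/89177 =0.36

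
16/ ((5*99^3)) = 16/ 4851495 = 0.00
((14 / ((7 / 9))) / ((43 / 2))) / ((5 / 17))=612 / 215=2.85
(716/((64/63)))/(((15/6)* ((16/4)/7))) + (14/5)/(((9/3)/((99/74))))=585627/1184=494.62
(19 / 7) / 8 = 19 / 56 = 0.34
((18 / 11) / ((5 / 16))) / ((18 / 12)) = 192 / 55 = 3.49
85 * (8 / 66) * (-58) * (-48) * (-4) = -1262080 / 11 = -114734.55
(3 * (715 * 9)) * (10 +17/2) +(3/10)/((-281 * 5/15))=501785208/1405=357142.50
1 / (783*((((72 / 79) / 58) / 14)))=553 / 486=1.14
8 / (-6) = -4 / 3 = -1.33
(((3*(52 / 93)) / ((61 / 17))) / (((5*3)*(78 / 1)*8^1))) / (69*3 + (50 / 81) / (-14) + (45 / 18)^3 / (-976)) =34272 / 142003416935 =0.00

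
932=932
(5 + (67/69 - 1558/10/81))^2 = 1421516209/86769225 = 16.38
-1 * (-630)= 630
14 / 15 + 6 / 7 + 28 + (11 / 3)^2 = 13619 / 315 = 43.23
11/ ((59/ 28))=308/ 59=5.22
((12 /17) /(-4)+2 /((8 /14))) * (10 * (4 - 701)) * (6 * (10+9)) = -2640810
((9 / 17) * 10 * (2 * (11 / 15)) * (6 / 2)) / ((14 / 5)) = 990 / 119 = 8.32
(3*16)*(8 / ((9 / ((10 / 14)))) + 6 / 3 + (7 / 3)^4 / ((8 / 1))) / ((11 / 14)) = 115036 / 297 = 387.33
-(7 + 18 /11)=-95 /11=-8.64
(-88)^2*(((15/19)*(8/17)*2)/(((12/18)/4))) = 11151360/323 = 34524.33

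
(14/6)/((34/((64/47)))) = 224/2397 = 0.09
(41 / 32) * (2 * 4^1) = 41 / 4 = 10.25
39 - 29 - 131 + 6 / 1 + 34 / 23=-113.52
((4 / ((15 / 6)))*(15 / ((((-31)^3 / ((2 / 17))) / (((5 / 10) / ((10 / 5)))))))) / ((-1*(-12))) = -1 / 506447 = -0.00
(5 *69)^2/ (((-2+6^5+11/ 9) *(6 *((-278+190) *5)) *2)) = -71415/ 24631904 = -0.00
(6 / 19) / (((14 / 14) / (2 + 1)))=18 / 19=0.95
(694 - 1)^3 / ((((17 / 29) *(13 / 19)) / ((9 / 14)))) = 235773924309 / 442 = 533425168.12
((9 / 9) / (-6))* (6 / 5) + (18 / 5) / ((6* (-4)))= -7 / 20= -0.35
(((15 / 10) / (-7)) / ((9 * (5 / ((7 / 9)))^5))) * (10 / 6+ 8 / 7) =-20237 / 3321506250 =-0.00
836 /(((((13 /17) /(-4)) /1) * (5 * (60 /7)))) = -99484 /975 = -102.03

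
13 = 13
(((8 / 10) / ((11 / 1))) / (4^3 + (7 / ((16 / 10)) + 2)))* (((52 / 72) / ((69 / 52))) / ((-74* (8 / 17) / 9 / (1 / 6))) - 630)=-154411186 / 237160935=-0.65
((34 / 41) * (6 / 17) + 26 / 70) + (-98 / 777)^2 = 12023173 / 17680635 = 0.68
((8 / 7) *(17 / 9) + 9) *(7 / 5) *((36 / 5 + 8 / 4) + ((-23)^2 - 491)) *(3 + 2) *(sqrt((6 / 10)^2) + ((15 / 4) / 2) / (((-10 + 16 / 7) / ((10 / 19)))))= 7048907 / 4050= 1740.47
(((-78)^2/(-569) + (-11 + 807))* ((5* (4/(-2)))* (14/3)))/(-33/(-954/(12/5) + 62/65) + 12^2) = -1612453418800/6339485619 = -254.35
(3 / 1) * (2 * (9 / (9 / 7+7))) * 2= 378 / 29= 13.03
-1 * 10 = -10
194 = 194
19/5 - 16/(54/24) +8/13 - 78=-80.70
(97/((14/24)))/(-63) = -388/147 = -2.64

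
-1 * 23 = -23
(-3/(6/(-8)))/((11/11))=4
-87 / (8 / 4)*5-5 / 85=-7397 / 34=-217.56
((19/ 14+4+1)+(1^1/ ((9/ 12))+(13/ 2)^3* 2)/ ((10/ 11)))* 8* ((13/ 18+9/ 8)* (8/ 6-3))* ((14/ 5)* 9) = -68372507/ 180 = -379847.26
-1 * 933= -933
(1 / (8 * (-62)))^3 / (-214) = 1 / 26113122304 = 0.00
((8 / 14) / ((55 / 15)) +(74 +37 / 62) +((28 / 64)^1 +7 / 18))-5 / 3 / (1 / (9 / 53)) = 1371710993 / 18217584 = 75.30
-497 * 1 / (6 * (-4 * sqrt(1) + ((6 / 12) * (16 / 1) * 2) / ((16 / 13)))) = -497 / 54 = -9.20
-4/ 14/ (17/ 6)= -0.10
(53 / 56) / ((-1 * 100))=-53 / 5600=-0.01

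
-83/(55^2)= -83/3025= -0.03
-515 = -515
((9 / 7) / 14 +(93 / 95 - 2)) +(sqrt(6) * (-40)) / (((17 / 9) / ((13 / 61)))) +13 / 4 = -8.73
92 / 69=4 / 3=1.33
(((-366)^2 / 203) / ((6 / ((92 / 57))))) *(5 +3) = 5477312 / 3857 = 1420.10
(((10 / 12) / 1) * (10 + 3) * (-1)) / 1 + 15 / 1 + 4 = 49 / 6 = 8.17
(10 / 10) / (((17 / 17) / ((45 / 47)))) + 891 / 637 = 2.36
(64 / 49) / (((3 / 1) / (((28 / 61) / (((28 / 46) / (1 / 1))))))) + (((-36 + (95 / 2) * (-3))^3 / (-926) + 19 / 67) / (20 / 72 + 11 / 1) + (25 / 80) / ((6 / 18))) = 70457843316095 / 129068702448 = 545.89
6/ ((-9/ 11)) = -7.33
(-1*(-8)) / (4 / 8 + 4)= 16 / 9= 1.78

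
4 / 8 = 1 / 2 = 0.50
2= 2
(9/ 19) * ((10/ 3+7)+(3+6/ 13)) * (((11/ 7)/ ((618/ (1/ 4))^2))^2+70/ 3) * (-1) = -11484682965202116389/ 75324394381436928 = -152.47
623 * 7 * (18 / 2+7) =69776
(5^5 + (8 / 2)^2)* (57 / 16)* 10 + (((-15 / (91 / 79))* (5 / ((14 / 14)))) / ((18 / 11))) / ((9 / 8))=2198774345 / 19656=111862.76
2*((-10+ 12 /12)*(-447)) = 8046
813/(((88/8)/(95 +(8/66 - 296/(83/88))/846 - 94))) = 197551141/4248189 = 46.50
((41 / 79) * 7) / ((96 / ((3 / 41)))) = 7 / 2528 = 0.00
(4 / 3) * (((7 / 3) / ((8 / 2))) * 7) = 49 / 9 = 5.44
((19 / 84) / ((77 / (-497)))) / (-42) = 1349 / 38808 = 0.03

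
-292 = -292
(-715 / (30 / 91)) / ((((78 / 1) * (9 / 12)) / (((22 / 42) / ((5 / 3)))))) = -11.65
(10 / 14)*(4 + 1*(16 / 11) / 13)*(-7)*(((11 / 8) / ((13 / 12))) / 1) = -4410 / 169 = -26.09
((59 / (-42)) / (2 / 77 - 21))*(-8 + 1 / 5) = -8437 / 16150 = -0.52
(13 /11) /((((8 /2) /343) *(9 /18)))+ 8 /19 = 84897 /418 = 203.10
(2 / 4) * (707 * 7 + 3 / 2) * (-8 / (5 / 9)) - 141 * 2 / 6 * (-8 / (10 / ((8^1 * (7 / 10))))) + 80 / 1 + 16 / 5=-883746 / 25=-35349.84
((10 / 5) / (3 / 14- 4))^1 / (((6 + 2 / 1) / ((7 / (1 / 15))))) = -735 / 106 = -6.93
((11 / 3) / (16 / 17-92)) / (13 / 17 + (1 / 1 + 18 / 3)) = -289 / 55728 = -0.01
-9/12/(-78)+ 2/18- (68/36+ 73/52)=-2969/936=-3.17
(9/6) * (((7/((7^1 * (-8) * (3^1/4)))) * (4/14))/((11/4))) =-2/77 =-0.03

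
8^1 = 8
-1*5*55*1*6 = -1650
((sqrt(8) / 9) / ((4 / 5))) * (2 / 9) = 5 * sqrt(2) / 81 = 0.09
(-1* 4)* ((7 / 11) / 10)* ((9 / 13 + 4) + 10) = -2674 / 715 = -3.74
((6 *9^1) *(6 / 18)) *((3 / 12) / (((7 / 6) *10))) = 27 / 70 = 0.39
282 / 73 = 3.86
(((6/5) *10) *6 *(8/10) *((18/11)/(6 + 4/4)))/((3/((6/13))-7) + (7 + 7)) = 384/385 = 1.00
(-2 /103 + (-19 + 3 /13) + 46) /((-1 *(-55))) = 36436 /73645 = 0.49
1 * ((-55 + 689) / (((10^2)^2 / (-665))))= -42161 / 1000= -42.16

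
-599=-599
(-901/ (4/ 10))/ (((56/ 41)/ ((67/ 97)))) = -1139.10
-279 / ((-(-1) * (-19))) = 279 / 19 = 14.68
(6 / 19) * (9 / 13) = 54 / 247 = 0.22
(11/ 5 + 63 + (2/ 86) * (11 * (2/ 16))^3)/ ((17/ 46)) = 165229033/ 935680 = 176.59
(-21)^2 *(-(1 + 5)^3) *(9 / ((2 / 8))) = -3429216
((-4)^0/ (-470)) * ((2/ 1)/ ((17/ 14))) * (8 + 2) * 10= -280/ 799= -0.35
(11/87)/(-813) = -11/70731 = -0.00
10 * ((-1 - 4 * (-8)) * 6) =1860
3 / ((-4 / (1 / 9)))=-1 / 12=-0.08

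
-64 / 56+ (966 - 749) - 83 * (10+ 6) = -7785 / 7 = -1112.14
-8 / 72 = -1 / 9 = -0.11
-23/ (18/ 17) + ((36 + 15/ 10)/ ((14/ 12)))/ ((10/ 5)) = -356/ 63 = -5.65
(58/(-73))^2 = 3364/5329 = 0.63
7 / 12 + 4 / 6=5 / 4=1.25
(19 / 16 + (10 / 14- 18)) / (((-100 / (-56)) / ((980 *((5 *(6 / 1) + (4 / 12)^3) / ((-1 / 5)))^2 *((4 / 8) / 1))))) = -96846128645 / 972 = -99635934.82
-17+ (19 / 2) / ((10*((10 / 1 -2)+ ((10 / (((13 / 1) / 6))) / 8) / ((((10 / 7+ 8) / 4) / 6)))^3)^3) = -520052150009120235285497244838883 / 30591302941740901619229529088000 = -17.00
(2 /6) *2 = 2 /3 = 0.67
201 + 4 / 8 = 403 / 2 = 201.50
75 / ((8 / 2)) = 75 / 4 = 18.75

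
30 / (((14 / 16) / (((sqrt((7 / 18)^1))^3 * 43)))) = 860 * sqrt(14) / 9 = 357.54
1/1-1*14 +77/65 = -768/65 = -11.82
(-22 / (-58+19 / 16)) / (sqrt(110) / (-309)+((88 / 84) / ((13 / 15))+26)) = 150117968 * sqrt(110) / 88680921346119+420706430144 / 29560307115373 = 0.01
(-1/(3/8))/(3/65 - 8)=520/1551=0.34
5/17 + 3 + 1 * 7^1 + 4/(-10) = 841/85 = 9.89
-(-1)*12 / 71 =12 / 71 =0.17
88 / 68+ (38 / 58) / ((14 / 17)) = 14423 / 6902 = 2.09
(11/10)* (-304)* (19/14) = -15884/35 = -453.83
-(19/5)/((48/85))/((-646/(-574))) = -287/48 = -5.98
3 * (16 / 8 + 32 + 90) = 372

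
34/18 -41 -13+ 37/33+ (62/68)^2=-5740349/114444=-50.16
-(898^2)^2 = -650287411216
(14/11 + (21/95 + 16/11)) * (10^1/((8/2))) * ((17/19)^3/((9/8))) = 20182604/4300593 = 4.69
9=9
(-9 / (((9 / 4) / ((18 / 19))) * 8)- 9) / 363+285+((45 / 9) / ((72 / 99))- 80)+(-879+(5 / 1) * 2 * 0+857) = 3491701 / 18392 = 189.85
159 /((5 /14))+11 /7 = 15637 /35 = 446.77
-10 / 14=-5 / 7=-0.71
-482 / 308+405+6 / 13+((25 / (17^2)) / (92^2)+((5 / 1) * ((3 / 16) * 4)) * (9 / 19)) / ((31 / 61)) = 587537130358587 / 1442191294544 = 407.39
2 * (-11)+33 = 11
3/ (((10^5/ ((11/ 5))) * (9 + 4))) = 33/ 6500000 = 0.00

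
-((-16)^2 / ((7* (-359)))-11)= 27899 / 2513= 11.10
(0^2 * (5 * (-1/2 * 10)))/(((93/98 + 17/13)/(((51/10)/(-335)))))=0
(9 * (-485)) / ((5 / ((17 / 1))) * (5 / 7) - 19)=519435 / 2236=232.31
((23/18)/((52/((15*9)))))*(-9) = -3105/104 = -29.86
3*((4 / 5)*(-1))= -12 / 5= -2.40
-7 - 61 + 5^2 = -43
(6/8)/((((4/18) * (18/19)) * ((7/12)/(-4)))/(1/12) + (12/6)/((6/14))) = 171/980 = 0.17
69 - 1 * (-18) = 87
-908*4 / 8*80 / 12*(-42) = 127120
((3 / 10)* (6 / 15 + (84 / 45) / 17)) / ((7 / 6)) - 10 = -5872 / 595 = -9.87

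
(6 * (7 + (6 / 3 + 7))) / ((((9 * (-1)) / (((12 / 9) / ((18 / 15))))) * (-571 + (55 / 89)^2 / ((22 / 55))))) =5069440 / 243827739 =0.02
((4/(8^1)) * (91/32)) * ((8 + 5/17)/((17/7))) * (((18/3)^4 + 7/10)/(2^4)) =1164657039/2959360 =393.55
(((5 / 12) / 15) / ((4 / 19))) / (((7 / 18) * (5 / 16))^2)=10944 / 1225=8.93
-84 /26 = -42 /13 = -3.23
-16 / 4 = -4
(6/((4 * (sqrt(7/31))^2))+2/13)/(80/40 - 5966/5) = -6185/1083992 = -0.01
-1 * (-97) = 97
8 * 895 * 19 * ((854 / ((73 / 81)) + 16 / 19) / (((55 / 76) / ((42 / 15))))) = 499207803.03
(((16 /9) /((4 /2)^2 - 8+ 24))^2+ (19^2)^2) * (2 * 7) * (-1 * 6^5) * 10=-709363310208 /5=-141872662041.60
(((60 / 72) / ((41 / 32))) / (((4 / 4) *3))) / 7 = 80 / 2583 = 0.03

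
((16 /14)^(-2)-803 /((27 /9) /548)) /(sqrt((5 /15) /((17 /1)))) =-28162669 * sqrt(51) /192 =-1047508.78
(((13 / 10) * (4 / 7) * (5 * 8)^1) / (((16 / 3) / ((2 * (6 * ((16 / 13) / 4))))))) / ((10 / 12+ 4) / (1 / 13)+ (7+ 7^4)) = 864 / 103775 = 0.01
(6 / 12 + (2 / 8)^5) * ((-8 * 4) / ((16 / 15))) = -7695 / 512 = -15.03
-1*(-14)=14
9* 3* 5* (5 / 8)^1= 675 / 8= 84.38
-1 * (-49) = 49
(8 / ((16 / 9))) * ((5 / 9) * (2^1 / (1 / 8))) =40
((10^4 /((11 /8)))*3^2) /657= 80000 /803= 99.63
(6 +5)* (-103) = -1133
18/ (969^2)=2/ 104329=0.00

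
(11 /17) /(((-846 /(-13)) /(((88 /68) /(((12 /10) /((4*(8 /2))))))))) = 62920 /366741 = 0.17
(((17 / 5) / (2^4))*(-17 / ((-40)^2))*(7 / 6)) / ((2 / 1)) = -2023 / 1536000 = -0.00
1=1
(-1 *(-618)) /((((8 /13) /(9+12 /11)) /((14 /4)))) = 3121209 /88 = 35468.28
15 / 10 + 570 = 1143 / 2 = 571.50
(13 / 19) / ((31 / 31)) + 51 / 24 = 427 / 152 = 2.81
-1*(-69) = 69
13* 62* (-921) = -742326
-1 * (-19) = 19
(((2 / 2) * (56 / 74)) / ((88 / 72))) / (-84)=-3 / 407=-0.01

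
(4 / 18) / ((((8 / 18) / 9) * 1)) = 9 / 2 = 4.50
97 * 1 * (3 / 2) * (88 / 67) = 12804 / 67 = 191.10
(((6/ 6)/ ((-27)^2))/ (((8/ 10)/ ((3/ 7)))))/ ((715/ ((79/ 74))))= 79/ 71999928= 0.00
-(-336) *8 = 2688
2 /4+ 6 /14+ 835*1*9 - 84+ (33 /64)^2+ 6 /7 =213120455 /28672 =7433.05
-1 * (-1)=1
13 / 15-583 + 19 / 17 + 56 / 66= -1627369 / 2805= -580.17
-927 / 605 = -1.53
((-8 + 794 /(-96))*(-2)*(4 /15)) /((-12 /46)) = -17963 /540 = -33.26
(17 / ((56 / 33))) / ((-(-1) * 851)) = 561 / 47656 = 0.01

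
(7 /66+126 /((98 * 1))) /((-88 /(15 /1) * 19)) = -3215 /257488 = -0.01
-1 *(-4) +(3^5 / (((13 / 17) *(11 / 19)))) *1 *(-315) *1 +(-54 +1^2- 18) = -24733616 / 143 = -172962.35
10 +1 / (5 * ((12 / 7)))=607 / 60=10.12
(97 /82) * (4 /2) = 97 /41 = 2.37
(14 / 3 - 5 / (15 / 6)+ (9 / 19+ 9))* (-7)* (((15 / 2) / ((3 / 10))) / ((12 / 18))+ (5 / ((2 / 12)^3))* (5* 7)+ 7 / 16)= -3215560.86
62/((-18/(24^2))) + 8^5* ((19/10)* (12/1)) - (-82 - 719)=3729637/5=745927.40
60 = 60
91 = 91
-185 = -185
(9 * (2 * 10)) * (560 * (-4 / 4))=-100800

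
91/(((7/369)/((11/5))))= 52767/5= 10553.40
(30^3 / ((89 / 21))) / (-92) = -141750 / 2047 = -69.25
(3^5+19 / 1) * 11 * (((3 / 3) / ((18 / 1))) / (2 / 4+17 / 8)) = 11528 / 189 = 60.99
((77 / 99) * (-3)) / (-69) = 0.03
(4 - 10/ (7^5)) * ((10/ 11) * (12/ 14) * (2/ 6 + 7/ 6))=6049620/ 1294139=4.67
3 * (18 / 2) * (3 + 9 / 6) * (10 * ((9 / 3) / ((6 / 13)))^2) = 205335 / 4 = 51333.75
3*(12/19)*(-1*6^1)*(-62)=13392/19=704.84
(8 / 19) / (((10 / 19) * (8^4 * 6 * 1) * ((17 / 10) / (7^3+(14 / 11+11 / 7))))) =13315 / 2010624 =0.01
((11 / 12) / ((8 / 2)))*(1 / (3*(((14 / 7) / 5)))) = 0.19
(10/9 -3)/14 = -17/126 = -0.13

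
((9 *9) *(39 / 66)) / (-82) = -1053 / 1804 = -0.58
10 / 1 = 10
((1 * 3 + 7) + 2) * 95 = 1140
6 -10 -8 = -12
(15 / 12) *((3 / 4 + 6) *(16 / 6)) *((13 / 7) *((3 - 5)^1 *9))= -5265 / 7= -752.14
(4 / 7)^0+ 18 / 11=29 / 11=2.64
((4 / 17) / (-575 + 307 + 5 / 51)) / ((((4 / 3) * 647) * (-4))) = 9 / 35359844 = 0.00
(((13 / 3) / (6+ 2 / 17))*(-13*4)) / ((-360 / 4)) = 221 / 540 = 0.41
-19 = -19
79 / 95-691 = -65566 / 95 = -690.17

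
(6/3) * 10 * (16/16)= 20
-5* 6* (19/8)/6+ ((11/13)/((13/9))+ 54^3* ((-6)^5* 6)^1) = -9932657814431/1352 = -7346640395.29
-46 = -46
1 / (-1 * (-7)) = 1 / 7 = 0.14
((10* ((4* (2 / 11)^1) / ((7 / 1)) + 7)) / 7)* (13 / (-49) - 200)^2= 526733480430 / 1294139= 407014.61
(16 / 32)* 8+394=398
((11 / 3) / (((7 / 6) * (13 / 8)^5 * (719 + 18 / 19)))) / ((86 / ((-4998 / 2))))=-2444918784 / 218393428721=-0.01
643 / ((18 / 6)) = 643 / 3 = 214.33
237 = 237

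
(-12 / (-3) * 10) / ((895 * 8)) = 1 / 179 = 0.01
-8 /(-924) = 2 /231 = 0.01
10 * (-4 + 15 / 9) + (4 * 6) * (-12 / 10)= -782 / 15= -52.13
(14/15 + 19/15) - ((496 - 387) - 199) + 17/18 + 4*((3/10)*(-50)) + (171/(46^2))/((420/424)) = 5536619/166635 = 33.23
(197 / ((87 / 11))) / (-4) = -2167 / 348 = -6.23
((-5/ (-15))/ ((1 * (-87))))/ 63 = -1/ 16443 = -0.00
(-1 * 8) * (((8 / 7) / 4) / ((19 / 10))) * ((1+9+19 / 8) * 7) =-1980 / 19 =-104.21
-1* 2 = -2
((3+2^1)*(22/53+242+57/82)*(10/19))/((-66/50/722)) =-25093228750/71709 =-349931.37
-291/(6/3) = -291/2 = -145.50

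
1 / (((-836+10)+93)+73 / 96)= -0.00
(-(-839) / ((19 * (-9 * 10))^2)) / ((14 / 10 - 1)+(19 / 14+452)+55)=5873 / 10413597330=0.00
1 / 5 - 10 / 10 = -4 / 5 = -0.80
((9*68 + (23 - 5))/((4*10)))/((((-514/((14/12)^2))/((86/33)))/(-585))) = 2876055/45232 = 63.58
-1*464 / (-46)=232 / 23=10.09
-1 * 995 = -995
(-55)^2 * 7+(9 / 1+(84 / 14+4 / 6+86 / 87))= 614558 / 29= 21191.66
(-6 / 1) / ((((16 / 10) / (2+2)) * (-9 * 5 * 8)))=1 / 24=0.04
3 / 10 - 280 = -2797 / 10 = -279.70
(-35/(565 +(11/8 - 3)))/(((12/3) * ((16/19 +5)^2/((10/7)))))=-36100/55530747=-0.00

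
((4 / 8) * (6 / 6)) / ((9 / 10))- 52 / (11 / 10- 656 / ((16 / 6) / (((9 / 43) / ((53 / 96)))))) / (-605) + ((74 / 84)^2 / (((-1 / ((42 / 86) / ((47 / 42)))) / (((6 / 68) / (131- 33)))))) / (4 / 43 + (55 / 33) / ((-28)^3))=20400894674877589 / 37002243371233833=0.55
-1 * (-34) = 34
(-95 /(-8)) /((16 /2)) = 95 /64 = 1.48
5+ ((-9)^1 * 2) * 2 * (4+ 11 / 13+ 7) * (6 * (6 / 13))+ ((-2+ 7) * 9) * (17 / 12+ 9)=-478081 / 676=-707.22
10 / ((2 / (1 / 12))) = 5 / 12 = 0.42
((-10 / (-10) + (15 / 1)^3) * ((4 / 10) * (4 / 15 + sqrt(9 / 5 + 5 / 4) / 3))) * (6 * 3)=162048 / 25 + 20256 * sqrt(305) / 25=20632.15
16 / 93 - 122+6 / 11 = -124072 / 1023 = -121.28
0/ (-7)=0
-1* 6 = -6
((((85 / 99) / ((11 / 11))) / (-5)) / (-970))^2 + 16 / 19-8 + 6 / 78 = -16128859742717 / 2277774942300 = -7.08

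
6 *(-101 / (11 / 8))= -4848 / 11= -440.73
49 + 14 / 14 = 50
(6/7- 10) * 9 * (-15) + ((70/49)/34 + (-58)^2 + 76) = 4674.33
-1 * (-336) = 336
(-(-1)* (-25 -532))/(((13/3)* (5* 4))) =-1671/260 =-6.43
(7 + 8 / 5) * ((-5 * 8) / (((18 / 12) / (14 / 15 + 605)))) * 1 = -6253232 / 45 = -138960.71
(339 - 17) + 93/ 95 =30683/ 95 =322.98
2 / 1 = 2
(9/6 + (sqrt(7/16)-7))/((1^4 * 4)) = -11/8 + sqrt(7)/16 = -1.21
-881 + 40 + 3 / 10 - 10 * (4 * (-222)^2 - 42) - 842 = -19726227 / 10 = -1972622.70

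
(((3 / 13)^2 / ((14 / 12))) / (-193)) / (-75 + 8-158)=6 / 5707975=0.00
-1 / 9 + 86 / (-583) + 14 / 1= 72101 / 5247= 13.74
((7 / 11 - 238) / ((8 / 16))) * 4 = -20888 / 11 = -1898.91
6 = 6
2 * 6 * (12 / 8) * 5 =90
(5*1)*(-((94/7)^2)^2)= -390374480/2401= -162588.29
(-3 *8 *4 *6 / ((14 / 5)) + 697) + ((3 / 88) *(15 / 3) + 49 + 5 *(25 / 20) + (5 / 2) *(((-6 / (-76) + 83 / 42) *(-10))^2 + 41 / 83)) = 1864950569819 / 1162804104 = 1603.84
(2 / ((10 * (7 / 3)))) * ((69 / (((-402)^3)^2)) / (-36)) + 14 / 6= 1378672584302442217 / 590859678986760960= 2.33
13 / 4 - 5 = -7 / 4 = -1.75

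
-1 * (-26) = 26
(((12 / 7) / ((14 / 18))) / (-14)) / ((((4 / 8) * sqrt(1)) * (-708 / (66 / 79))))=594 / 1598723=0.00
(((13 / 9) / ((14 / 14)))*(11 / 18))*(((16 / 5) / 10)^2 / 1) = 4576 / 50625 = 0.09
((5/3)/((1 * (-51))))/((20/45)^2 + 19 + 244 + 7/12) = -36/290581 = -0.00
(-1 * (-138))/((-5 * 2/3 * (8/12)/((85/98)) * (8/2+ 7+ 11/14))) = -3519/770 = -4.57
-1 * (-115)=115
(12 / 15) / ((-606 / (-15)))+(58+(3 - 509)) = -45246 / 101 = -447.98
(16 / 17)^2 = 256 / 289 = 0.89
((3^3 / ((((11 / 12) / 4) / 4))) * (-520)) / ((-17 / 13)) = 35043840 / 187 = 187400.21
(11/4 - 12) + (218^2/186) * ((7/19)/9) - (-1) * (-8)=-431971/63612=-6.79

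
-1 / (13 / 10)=-0.77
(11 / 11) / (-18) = -0.06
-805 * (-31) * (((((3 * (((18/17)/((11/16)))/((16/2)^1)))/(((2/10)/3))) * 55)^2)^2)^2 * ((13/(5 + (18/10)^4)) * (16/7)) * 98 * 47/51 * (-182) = -1199850422451503424704739000000000000000000000/574321085874971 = -2089163103986590174460491000000.00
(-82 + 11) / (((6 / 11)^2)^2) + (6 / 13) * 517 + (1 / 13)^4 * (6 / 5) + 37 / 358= -18663689818481 / 33128475120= -563.37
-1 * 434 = -434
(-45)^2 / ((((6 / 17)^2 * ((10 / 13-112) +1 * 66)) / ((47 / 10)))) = -2648685 / 1568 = -1689.21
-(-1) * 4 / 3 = 4 / 3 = 1.33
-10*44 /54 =-220 /27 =-8.15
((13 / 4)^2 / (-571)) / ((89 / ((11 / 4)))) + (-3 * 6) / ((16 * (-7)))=3645955 / 22766912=0.16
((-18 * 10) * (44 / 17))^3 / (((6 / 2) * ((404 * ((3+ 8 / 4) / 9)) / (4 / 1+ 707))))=-52982982835200 / 496213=-106774677.07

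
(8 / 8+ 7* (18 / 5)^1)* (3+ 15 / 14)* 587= 4383129 / 70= 62616.13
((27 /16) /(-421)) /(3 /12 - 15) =27 /99356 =0.00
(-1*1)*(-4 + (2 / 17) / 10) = 339 / 85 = 3.99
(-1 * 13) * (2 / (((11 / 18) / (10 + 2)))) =-5616 / 11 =-510.55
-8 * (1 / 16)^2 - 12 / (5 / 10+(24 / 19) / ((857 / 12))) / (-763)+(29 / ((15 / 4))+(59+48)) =114.73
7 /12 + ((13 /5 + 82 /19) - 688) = -775771 /1140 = -680.50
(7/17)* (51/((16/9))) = 189/16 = 11.81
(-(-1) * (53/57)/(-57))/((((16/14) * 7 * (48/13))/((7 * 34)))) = -81991/623808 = -0.13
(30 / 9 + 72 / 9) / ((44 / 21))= 119 / 22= 5.41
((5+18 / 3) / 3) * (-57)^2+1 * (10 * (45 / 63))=83441 / 7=11920.14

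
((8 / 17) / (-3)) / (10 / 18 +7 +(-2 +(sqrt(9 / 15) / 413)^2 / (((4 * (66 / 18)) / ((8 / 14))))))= -1576057560 / 55818706627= -0.03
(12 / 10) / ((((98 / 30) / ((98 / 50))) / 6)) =108 / 25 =4.32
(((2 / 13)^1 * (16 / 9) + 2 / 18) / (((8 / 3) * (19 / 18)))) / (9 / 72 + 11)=270 / 21983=0.01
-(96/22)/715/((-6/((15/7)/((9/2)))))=16/33033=0.00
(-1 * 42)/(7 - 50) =42/43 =0.98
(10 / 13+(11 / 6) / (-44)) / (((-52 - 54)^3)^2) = 227 / 442577963023872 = 0.00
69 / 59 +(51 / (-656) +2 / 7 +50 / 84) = 1603379 / 812784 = 1.97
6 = 6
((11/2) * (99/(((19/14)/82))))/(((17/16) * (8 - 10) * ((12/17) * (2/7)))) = -76764.95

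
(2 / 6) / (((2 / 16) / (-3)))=-8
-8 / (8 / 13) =-13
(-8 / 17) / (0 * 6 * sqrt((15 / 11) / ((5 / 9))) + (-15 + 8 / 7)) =56 / 1649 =0.03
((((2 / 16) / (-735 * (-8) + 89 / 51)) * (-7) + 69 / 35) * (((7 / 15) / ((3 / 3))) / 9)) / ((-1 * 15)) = -55190131 / 8099163000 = -0.01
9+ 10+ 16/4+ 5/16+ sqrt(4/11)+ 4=2 *sqrt(11)/11+ 437/16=27.92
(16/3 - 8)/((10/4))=-16/15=-1.07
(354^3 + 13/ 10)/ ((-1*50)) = -443618653/ 500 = -887237.31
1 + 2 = 3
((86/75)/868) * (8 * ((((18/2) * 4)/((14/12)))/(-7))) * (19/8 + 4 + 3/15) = -407124/1329125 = -0.31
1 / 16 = 0.06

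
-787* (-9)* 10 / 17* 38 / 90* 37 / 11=1106522 / 187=5917.23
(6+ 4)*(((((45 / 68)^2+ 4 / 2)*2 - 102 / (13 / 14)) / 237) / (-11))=0.40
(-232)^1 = -232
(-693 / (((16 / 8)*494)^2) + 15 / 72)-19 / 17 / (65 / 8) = 17440807 / 248916720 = 0.07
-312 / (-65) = 24 / 5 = 4.80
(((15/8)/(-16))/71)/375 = -1/227200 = -0.00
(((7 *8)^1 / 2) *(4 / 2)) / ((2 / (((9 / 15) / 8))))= 2.10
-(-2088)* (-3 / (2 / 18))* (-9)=507384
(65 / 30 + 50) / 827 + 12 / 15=21413 / 24810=0.86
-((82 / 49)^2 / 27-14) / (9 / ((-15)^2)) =22521350 / 64827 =347.41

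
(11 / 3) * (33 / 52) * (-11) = -1331 / 52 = -25.60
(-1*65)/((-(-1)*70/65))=-845/14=-60.36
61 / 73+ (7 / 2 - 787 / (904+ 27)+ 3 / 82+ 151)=154.53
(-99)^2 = 9801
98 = 98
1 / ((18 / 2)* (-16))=-1 / 144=-0.01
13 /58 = 0.22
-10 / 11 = -0.91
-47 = -47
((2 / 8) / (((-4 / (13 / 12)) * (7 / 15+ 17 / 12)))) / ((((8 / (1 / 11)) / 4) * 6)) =-65 / 238656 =-0.00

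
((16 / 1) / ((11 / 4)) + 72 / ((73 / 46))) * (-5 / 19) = -205520 / 15257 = -13.47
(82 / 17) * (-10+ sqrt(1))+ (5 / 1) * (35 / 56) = -5479 / 136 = -40.29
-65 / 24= -2.71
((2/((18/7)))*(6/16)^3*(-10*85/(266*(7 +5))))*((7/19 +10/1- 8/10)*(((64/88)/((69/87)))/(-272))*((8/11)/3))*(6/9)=0.00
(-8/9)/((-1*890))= 4/4005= 0.00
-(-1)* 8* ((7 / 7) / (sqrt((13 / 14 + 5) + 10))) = 8* sqrt(3122) / 223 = 2.00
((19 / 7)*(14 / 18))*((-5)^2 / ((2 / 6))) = 475 / 3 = 158.33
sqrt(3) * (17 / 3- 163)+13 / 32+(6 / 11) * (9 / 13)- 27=-472 * sqrt(3) / 3- 119965 / 4576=-298.73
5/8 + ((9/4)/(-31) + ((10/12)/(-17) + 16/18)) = 52829/37944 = 1.39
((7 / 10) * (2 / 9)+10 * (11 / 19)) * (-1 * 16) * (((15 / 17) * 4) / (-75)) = 19136 / 4275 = 4.48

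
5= 5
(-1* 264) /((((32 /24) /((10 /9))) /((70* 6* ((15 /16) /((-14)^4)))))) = -12375 /5488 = -2.25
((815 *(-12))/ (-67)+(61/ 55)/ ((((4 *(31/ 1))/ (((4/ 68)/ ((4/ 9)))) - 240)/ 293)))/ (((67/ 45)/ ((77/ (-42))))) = -10153458657/ 56310016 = -180.31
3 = 3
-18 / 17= -1.06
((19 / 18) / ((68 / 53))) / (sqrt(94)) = 1007*sqrt(94) / 115056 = 0.08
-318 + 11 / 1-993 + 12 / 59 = -76688 / 59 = -1299.80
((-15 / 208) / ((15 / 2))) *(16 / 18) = -1 / 117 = -0.01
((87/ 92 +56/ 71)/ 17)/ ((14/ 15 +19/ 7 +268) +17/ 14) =1189545/ 3181466122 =0.00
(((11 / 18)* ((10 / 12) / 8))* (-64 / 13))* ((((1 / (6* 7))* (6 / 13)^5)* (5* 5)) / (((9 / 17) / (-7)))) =748000 / 14480427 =0.05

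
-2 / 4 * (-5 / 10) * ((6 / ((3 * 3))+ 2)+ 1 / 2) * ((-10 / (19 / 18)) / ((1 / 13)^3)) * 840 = -13841100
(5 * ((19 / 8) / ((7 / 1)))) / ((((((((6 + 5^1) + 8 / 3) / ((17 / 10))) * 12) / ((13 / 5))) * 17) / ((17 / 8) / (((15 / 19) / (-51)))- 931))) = -10554557 / 3673600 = -2.87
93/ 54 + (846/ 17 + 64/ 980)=3864871/ 74970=51.55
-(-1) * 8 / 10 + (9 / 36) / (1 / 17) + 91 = 1921 / 20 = 96.05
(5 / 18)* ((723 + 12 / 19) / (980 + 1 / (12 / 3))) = 45830 / 223497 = 0.21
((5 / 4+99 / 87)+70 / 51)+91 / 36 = 27901 / 4437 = 6.29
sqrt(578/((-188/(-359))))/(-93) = -17 * sqrt(33746)/8742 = -0.36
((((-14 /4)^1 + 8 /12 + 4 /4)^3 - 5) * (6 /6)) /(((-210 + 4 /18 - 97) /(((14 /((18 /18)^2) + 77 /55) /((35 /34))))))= 40987 /75300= 0.54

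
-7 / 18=-0.39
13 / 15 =0.87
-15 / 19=-0.79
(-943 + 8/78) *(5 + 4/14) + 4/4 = -1360328/273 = -4982.89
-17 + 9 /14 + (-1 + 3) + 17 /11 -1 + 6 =-1203 /154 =-7.81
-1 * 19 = -19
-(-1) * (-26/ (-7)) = 26/ 7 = 3.71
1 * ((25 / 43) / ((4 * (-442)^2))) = 25 / 33602608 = 0.00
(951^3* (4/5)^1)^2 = 11835948976076691216/25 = 473437959043067648.64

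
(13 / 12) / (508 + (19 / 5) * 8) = 65 / 32304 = 0.00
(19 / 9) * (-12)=-76 / 3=-25.33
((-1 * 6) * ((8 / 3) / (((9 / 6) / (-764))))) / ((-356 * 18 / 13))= -39728 / 2403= -16.53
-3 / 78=-1 / 26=-0.04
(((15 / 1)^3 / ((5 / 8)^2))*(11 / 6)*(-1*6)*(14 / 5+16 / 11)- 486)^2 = 163893806244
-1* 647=-647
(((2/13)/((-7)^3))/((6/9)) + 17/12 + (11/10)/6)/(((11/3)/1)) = 106971/245245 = 0.44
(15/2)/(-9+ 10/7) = -105/106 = -0.99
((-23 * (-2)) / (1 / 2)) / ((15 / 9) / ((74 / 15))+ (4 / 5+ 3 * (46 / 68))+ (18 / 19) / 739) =4062622940 / 139919011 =29.04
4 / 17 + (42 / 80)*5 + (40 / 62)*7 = 31099 / 4216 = 7.38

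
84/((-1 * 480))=-7/40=-0.18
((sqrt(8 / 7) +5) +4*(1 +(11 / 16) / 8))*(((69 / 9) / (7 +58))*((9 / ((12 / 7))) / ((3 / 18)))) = 69*sqrt(14) / 65 +11109 / 320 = 38.69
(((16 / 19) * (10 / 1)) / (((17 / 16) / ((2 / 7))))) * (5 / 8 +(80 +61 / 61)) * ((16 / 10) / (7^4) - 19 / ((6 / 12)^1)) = -38129516288 / 5428661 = -7023.74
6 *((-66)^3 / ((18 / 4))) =-383328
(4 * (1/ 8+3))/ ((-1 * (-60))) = 5/ 24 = 0.21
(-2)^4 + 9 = 25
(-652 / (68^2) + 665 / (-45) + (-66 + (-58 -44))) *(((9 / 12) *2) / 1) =-1903087 / 6936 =-274.38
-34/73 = -0.47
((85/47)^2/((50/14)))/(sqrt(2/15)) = 2023 *sqrt(30)/4418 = 2.51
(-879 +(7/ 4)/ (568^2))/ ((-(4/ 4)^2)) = 1134345977/ 1290496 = 879.00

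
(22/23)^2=484/529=0.91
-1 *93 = -93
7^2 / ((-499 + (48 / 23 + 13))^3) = -12167 / 28137753000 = -0.00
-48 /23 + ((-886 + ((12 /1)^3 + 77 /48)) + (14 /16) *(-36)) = 894259 /1104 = 810.02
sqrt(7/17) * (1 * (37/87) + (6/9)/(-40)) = 237 * sqrt(119)/9860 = 0.26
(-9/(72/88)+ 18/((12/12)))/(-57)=-7/57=-0.12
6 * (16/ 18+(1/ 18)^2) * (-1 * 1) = -289/ 54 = -5.35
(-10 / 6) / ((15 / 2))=-2 / 9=-0.22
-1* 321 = -321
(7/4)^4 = 2401/256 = 9.38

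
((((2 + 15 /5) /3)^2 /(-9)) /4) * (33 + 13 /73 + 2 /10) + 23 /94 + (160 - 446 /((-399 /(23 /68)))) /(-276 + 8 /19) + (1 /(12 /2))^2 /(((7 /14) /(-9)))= -393972900737 /115441265016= -3.41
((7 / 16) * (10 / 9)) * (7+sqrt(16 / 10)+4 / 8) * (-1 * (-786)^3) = 94419822 * sqrt(10)+3540743325 / 2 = 2068953356.29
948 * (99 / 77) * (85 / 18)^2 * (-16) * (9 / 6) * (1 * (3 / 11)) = -13698600 / 77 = -177903.90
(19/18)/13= 19/234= 0.08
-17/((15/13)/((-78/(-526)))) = -2873/1315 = -2.18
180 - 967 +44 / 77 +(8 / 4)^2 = -5477 / 7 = -782.43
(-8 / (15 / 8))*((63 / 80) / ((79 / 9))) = -756 / 1975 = -0.38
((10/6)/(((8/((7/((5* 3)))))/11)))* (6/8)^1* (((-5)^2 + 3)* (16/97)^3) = 275968/2738019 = 0.10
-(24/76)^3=-216/6859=-0.03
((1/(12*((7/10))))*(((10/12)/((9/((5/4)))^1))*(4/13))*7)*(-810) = -625/26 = -24.04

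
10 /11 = 0.91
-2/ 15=-0.13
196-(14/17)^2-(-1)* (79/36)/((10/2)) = 10183471/52020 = 195.76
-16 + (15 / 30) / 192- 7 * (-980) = 2628097 / 384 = 6844.00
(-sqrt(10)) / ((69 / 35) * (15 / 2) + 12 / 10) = -0.20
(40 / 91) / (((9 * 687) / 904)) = 36160 / 562653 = 0.06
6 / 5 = 1.20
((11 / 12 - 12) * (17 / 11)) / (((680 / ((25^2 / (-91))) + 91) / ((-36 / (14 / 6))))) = -363375 / 11011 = -33.00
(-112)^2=12544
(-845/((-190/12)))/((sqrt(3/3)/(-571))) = -578994/19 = -30473.37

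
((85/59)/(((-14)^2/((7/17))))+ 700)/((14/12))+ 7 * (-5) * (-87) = 21075405/5782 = 3645.00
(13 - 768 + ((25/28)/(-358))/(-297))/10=-449546323/5954256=-75.50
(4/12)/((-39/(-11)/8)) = 88/117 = 0.75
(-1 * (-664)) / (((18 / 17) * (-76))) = -1411 / 171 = -8.25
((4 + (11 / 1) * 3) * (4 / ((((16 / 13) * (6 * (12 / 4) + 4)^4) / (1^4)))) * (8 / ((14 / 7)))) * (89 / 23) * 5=214045 / 5387888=0.04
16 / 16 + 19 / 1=20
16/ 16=1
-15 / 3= -5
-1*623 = -623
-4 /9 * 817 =-3268 /9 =-363.11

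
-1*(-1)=1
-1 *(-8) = 8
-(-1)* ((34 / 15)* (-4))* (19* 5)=-2584 / 3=-861.33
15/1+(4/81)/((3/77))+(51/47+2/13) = 2599234/148473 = 17.51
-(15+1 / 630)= -15.00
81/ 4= 20.25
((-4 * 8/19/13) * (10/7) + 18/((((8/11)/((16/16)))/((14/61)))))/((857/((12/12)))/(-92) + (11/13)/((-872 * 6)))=-69744158376/118228160953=-0.59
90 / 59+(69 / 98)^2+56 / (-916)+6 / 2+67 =9337506487 / 129759644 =71.96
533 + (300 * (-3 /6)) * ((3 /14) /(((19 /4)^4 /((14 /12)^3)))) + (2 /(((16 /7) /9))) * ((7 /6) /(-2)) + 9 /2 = 6665837639 /12510816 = 532.81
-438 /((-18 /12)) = 292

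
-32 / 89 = -0.36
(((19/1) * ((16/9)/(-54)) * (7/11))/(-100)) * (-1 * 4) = -1064/66825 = -0.02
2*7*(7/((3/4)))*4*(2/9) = 3136/27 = 116.15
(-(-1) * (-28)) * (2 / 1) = -56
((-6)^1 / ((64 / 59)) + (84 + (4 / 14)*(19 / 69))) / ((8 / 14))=137.46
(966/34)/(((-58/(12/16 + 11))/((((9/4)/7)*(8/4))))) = -29187/7888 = -3.70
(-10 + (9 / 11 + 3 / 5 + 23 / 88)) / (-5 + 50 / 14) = 25627 / 4400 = 5.82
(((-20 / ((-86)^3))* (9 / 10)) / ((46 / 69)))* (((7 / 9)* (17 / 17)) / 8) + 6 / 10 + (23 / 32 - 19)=-17.68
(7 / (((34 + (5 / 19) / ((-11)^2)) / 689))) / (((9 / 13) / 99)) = 1585595011 / 78171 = 20283.67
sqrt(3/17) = sqrt(51)/17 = 0.42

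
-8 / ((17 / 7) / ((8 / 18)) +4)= -224 / 265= -0.85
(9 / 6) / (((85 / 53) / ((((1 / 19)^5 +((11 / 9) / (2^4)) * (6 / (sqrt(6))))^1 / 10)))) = 159 / 4209368300 +583 * sqrt(6) / 81600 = 0.02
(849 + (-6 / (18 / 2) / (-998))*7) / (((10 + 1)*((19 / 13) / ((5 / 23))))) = 82612400 / 7196079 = 11.48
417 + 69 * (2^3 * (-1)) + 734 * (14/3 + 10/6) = 13541/3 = 4513.67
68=68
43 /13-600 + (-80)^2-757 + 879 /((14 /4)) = 482068 /91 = 5297.45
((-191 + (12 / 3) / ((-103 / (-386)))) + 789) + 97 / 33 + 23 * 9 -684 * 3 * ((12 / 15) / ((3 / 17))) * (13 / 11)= -172853014 / 16995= -10170.82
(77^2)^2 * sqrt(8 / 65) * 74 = 5202650068 * sqrt(130) / 65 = 912605192.76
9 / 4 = 2.25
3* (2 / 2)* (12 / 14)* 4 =72 / 7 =10.29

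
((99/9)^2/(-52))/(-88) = 11/416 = 0.03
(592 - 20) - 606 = -34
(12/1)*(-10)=-120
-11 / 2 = -5.50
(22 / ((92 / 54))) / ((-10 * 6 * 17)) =-0.01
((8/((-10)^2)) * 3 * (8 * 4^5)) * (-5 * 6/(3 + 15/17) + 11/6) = -11587.96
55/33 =5/3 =1.67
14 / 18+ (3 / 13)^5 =2601238 / 3341637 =0.78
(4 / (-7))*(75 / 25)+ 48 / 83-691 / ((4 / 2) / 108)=-21680094 / 581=-37315.14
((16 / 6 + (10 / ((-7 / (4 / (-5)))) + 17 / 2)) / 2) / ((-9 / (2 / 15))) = -517 / 5670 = -0.09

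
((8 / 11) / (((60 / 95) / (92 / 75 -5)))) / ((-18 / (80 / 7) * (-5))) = -86032 / 155925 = -0.55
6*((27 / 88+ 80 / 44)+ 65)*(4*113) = 182043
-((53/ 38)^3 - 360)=19605043/ 54872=357.29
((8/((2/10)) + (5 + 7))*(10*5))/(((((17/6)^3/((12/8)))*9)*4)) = 23400/4913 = 4.76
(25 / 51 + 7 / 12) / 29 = 73 / 1972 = 0.04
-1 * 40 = -40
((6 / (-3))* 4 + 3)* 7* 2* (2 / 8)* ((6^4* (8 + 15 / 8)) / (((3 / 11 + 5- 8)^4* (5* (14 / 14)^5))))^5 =-14490627737841159448344051490393 / 3906250000000000000000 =-3709600700.89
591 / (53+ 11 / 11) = 10.94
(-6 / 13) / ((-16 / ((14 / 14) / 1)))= 0.03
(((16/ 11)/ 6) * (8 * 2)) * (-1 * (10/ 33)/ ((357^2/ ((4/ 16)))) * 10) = -3200/ 138791961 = -0.00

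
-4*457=-1828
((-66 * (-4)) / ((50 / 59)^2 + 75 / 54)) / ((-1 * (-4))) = 4135428 / 132025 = 31.32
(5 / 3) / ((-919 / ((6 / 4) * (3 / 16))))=-15 / 29408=-0.00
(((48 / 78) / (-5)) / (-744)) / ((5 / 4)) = 4 / 30225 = 0.00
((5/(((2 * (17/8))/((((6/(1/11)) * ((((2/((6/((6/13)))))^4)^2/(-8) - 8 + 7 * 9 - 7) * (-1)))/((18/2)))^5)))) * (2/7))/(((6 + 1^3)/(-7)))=18972024325193960340904350547271578693495742012583469939425280/10444492136660395821955522018754633306792032068117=1816462119646.94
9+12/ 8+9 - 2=35/ 2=17.50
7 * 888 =6216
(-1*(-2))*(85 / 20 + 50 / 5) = 57 / 2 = 28.50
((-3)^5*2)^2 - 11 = 236185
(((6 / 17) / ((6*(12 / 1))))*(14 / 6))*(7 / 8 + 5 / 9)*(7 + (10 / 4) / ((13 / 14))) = 5047 / 31824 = 0.16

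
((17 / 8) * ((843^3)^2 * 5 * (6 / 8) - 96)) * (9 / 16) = 823660307401768226703 / 512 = 1608711537894078567.78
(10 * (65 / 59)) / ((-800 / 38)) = -247 / 472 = -0.52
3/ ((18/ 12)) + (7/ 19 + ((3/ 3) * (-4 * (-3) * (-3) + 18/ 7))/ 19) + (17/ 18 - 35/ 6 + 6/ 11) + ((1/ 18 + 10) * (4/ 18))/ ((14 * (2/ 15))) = -2.54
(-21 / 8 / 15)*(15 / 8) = -21 / 64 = -0.33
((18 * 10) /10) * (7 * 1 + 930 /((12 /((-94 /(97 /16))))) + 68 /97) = -2084634 /97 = -21491.07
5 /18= 0.28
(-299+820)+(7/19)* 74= 10417/19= 548.26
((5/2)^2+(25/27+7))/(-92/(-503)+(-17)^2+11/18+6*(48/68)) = 13091581/271538418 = 0.05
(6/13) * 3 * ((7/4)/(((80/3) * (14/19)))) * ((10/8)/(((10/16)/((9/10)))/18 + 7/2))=0.04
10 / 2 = 5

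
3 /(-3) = -1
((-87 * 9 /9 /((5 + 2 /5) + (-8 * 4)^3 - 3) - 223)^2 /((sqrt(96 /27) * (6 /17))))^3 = 11680829708598324947707696043535810452310579980033 * sqrt(2) /39596675912615822366526753097121792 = 417186226190445.74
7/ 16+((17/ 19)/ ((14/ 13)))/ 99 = 93937/ 210672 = 0.45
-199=-199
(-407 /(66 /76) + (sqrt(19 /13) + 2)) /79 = -1400 /237 + sqrt(247) /1027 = -5.89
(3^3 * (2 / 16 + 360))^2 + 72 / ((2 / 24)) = 94544885.39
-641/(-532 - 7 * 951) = 641/7189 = 0.09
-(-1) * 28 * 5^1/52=35/13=2.69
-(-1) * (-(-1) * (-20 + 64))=44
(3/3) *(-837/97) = -837/97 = -8.63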